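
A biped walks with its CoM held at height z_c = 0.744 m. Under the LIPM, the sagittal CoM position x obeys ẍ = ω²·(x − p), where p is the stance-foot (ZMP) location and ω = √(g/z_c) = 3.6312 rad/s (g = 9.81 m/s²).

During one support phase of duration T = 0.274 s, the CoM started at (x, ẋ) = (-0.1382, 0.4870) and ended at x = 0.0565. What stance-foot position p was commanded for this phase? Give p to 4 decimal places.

p = -0.2092

ωT = 3.6312·0.274 = 0.994949; cosh(ωT) = 1.537164, sinh(ωT) = 1.167422
x(T) = p + (x₀−p)·cosh(ωT) + (ẋ₀/ω)·sinh(ωT) ⇒ p·(1 − cosh) = x(T) − x₀·cosh − (ẋ₀/ω)·sinh
numerator   = 0.0565 − (-0.1382)·1.537164 − (0.4870/3.6312)·1.167422 = 0.112367
denominator = 1 − 1.537164 = -0.537164
p = 0.112367 / -0.537164 = -0.2092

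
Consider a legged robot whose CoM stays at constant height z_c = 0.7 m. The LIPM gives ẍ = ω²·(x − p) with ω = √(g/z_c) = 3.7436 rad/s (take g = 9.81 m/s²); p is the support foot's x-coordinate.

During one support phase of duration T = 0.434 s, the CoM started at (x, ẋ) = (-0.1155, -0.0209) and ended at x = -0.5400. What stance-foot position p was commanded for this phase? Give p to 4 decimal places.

ωT = 3.7436·0.434 = 1.624722; cosh(ωT) = 2.636988, sinh(ωT) = 2.440022
x(T) = p + (x₀−p)·cosh(ωT) + (ẋ₀/ω)·sinh(ωT) ⇒ p·(1 − cosh) = x(T) − x₀·cosh − (ẋ₀/ω)·sinh
numerator   = -0.5400 − (-0.1155)·2.636988 − (-0.0209/3.7436)·2.440022 = -0.221806
denominator = 1 − 2.636988 = -1.636988
p = -0.221806 / -1.636988 = 0.1355

p = 0.1355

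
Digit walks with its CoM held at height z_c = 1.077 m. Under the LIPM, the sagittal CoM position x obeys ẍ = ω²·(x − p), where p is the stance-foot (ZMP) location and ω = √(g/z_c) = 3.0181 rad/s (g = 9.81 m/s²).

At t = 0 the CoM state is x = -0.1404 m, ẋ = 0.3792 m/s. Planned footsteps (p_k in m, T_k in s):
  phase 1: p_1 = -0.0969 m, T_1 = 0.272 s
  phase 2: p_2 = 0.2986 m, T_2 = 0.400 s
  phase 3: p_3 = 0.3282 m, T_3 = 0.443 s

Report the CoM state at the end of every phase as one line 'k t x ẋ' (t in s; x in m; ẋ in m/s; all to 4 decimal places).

1 0.2720 -0.0408 0.3940
2 0.6720 -0.1208 -0.8418
3 1.1150 -1.0801 -4.1154

phase 1: p=-0.0969, T=0.272, ωT=0.820923, cosh=1.356311, sinh=0.916286; start (x,ẋ)=(-0.140400, 0.379200) → end (x,ẋ)=(-0.040776, 0.394016)
phase 2: p=0.2986, T=0.400, ωT=1.207240, cosh=1.821632, sinh=1.522610; start (x,ẋ)=(-0.040776, 0.394016) → end (x,ẋ)=(-0.120839, -0.841810)
phase 3: p=0.3282, T=0.443, ωT=1.337018, cosh=2.035150, sinh=1.772523; start (x,ẋ)=(-0.120839, -0.841810) → end (x,ẋ)=(-1.080055, -4.115411)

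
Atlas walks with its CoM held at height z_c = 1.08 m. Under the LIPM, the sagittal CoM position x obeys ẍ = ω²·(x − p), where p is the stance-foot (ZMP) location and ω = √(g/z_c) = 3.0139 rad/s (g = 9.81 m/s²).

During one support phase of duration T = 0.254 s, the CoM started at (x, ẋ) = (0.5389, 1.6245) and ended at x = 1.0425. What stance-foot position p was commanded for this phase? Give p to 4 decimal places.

ωT = 3.0139·0.254 = 0.765531; cosh(ωT) = 1.307611, sinh(ωT) = 0.842524
x(T) = p + (x₀−p)·cosh(ωT) + (ẋ₀/ω)·sinh(ωT) ⇒ p·(1 − cosh) = x(T) − x₀·cosh − (ẋ₀/ω)·sinh
numerator   = 1.0425 − (0.5389)·1.307611 − (1.6245/3.0139)·0.842524 = -0.116294
denominator = 1 − 1.307611 = -0.307611
p = -0.116294 / -0.307611 = 0.3781

p = 0.3781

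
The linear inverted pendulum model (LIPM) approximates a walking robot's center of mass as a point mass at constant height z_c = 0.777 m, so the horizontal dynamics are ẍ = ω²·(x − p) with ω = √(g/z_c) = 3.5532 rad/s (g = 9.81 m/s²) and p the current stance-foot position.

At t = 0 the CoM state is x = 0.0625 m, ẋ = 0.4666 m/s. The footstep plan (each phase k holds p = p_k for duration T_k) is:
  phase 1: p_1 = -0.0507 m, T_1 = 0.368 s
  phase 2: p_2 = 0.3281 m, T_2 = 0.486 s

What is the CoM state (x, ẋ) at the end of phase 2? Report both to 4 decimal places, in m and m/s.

x = 1.7707, ẋ = 5.3682

phase 1: p=-0.0507, T=0.368, ωT=1.307578, cosh=1.983841, sinh=1.713366; start (x,ẋ)=(0.062500, 0.466600) → end (x,ẋ)=(0.398867, 1.614814)
phase 2: p=0.3281, T=0.486, ωT=1.726855, cosh=2.900393, sinh=2.722550; start (x,ẋ)=(0.398867, 1.614814) → end (x,ẋ)=(1.770663, 5.368178)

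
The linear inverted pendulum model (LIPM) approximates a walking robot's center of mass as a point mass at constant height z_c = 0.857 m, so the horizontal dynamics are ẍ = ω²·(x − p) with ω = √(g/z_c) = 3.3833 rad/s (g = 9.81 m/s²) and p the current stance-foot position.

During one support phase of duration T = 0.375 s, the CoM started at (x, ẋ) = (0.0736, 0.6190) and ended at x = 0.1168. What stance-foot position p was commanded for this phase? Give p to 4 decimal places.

p = 0.3527

ωT = 3.3833·0.375 = 1.268738; cosh(ωT) = 1.918773, sinh(ωT) = 1.637587
x(T) = p + (x₀−p)·cosh(ωT) + (ẋ₀/ω)·sinh(ωT) ⇒ p·(1 − cosh) = x(T) − x₀·cosh − (ẋ₀/ω)·sinh
numerator   = 0.1168 − (0.0736)·1.918773 − (0.6190/3.3833)·1.637587 = -0.324030
denominator = 1 − 1.918773 = -0.918773
p = -0.324030 / -0.918773 = 0.3527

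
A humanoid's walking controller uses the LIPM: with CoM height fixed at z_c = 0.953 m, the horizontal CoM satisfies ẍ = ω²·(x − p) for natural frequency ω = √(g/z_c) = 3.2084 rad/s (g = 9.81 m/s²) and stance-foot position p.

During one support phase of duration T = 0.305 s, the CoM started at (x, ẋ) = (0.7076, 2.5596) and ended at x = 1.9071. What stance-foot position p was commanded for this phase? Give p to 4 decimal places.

p = 0.1516

ωT = 3.2084·0.305 = 0.978562; cosh(ωT) = 1.518239, sinh(ωT) = 1.142388
x(T) = p + (x₀−p)·cosh(ωT) + (ẋ₀/ω)·sinh(ωT) ⇒ p·(1 − cosh) = x(T) − x₀·cosh − (ẋ₀/ω)·sinh
numerator   = 1.9071 − (0.7076)·1.518239 − (2.5596/3.2084)·1.142388 = -0.078582
denominator = 1 − 1.518239 = -0.518239
p = -0.078582 / -0.518239 = 0.1516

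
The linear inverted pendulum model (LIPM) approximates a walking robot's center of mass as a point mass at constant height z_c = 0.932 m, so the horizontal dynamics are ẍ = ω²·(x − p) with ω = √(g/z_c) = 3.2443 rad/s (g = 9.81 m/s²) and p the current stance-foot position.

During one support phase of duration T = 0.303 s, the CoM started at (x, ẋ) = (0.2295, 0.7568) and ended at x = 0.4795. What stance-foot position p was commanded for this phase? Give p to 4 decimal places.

p = 0.2640

ωT = 3.2443·0.303 = 0.983023; cosh(ωT) = 1.523351, sinh(ωT) = 1.149172
x(T) = p + (x₀−p)·cosh(ωT) + (ẋ₀/ω)·sinh(ωT) ⇒ p·(1 − cosh) = x(T) − x₀·cosh − (ẋ₀/ω)·sinh
numerator   = 0.4795 − (0.2295)·1.523351 − (0.7568/3.2443)·1.149172 = -0.138177
denominator = 1 − 1.523351 = -0.523351
p = -0.138177 / -0.523351 = 0.2640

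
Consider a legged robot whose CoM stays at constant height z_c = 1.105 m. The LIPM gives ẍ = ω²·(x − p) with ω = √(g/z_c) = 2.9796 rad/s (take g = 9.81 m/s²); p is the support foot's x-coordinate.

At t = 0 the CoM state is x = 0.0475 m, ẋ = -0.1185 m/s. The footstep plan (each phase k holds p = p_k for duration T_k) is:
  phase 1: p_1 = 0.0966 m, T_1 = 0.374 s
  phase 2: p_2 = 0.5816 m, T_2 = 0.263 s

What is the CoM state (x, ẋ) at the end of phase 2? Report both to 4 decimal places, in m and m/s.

x = -0.3573, ẋ = -2.1333

phase 1: p=0.0966, T=0.374, ωT=1.114370, cosh=1.687885, sinh=1.359763; start (x,ẋ)=(0.047500, -0.118500) → end (x,ẋ)=(-0.040354, -0.398946)
phase 2: p=0.5816, T=0.263, ωT=0.783635, cosh=1.323079, sinh=0.866337; start (x,ẋ)=(-0.040354, -0.398946) → end (x,ẋ)=(-0.357290, -2.133308)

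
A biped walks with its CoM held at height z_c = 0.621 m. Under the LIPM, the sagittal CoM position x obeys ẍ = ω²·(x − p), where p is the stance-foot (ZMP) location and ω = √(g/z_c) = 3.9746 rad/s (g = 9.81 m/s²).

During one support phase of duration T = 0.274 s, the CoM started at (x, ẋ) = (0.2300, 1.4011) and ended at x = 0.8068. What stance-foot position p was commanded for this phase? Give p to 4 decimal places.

ωT = 3.9746·0.274 = 1.089040; cosh(ωT) = 1.653980, sinh(ωT) = 1.317441
x(T) = p + (x₀−p)·cosh(ωT) + (ẋ₀/ω)·sinh(ωT) ⇒ p·(1 − cosh) = x(T) − x₀·cosh − (ẋ₀/ω)·sinh
numerator   = 0.8068 − (0.2300)·1.653980 − (1.4011/3.9746)·1.317441 = -0.038031
denominator = 1 − 1.653980 = -0.653980
p = -0.038031 / -0.653980 = 0.0582

p = 0.0582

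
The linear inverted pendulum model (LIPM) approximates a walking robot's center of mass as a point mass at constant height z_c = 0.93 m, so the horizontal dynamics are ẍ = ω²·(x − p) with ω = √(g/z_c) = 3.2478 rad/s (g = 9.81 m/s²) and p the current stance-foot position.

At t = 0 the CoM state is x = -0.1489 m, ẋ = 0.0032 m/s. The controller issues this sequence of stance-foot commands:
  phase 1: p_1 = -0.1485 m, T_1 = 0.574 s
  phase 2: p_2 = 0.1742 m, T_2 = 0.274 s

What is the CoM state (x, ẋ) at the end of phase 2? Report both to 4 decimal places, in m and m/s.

phase 1: p=-0.1485, T=0.574, ωT=1.864237, cosh=3.303014, sinh=3.147999; start (x,ẋ)=(-0.148900, 0.003200) → end (x,ẋ)=(-0.146720, 0.006480)
phase 2: p=0.1742, T=0.274, ωT=0.889897, cosh=1.422789, sinh=1.012091; start (x,ẋ)=(-0.146720, 0.006480) → end (x,ẋ)=(-0.280381, -1.045665)

x = -0.2804, ẋ = -1.0457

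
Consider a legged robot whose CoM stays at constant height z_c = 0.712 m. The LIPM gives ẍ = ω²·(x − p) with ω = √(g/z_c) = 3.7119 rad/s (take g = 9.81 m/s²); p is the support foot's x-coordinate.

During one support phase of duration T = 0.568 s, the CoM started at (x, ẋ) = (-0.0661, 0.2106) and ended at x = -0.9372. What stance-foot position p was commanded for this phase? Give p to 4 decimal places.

p = 0.2804

ωT = 3.7119·0.568 = 2.108359; cosh(ωT) = 4.178078, sinh(ωT) = 4.056641
x(T) = p + (x₀−p)·cosh(ωT) + (ẋ₀/ω)·sinh(ωT) ⇒ p·(1 − cosh) = x(T) − x₀·cosh − (ẋ₀/ω)·sinh
numerator   = -0.9372 − (-0.0661)·4.178078 − (0.2106/3.7119)·4.056641 = -0.891188
denominator = 1 − 4.178078 = -3.178078
p = -0.891188 / -3.178078 = 0.2804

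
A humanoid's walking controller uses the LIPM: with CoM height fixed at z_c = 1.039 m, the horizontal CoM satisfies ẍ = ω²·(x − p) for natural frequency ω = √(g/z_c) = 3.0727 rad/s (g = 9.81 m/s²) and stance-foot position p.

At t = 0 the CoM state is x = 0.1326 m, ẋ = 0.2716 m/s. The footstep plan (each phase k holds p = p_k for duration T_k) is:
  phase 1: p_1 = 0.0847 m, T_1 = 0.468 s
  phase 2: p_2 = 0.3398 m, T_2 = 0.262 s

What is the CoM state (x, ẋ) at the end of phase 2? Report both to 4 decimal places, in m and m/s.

x = 0.6374, ẋ = 1.2781

phase 1: p=0.0847, T=0.468, ωT=1.438024, cosh=2.224879, sinh=1.987483; start (x,ẋ)=(0.132600, 0.271600) → end (x,ẋ)=(0.366948, 0.896800)
phase 2: p=0.3398, T=0.262, ωT=0.805047, cosh=1.341935, sinh=0.894868; start (x,ẋ)=(0.366948, 0.896800) → end (x,ẋ)=(0.637407, 1.278094)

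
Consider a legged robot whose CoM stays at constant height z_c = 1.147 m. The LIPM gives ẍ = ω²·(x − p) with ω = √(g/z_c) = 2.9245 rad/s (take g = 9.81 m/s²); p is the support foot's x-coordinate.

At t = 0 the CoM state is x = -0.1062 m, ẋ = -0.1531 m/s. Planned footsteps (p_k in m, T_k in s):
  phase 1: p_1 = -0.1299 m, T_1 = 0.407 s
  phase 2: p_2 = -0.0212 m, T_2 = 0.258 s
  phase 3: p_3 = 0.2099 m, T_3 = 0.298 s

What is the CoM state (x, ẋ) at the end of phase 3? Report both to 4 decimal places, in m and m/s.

phase 1: p=-0.1299, T=0.407, ωT=1.190271, cosh=1.796056, sinh=1.491918; start (x,ẋ)=(-0.106200, -0.153100) → end (x,ẋ)=(-0.165437, -0.171570)
phase 2: p=-0.0212, T=0.258, ωT=0.754521, cosh=1.298414, sinh=0.828178; start (x,ẋ)=(-0.165437, -0.171570) → end (x,ẋ)=(-0.257065, -0.572112)
phase 3: p=0.2099, T=0.298, ωT=0.871501, cosh=1.404410, sinh=0.986087; start (x,ẋ)=(-0.257065, -0.572112) → end (x,ẋ)=(-0.638816, -2.150118)

x = -0.6388, ẋ = -2.1501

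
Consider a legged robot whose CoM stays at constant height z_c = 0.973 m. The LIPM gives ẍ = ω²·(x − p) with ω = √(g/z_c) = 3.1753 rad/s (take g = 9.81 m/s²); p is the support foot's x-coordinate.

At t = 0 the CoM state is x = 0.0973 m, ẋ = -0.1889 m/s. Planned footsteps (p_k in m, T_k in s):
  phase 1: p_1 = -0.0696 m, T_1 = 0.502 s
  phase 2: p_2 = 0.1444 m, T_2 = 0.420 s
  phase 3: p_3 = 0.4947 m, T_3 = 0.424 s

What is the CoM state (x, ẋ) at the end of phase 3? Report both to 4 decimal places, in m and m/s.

phase 1: p=-0.0696, T=0.502, ωT=1.594001, cosh=2.563259, sinh=2.360147; start (x,ẋ)=(0.097300, -0.188900) → end (x,ẋ)=(0.217802, 0.766578)
phase 2: p=0.1444, T=0.420, ωT=1.333626, cosh=2.029149, sinh=1.765629; start (x,ẋ)=(0.217802, 0.766578) → end (x,ẋ)=(0.719600, 1.967021)
phase 3: p=0.4947, T=0.424, ωT=1.346327, cosh=2.051739, sinh=1.791545; start (x,ẋ)=(0.719600, 1.967021) → end (x,ẋ)=(2.065954, 5.315200)

x = 2.0660, ẋ = 5.3152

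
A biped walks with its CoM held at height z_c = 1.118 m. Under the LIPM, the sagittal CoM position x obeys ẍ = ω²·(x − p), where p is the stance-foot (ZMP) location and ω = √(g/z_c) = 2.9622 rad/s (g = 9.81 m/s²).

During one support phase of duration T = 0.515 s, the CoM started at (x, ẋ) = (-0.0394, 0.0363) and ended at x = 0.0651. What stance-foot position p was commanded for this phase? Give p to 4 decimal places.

p = -0.0946

ωT = 2.9622·0.515 = 1.525533; cosh(ωT) = 2.407549, sinh(ωT) = 2.190044
x(T) = p + (x₀−p)·cosh(ωT) + (ẋ₀/ω)·sinh(ωT) ⇒ p·(1 − cosh) = x(T) − x₀·cosh − (ẋ₀/ω)·sinh
numerator   = 0.0651 − (-0.0394)·2.407549 − (0.0363/2.9622)·2.190044 = 0.133120
denominator = 1 − 2.407549 = -1.407549
p = 0.133120 / -1.407549 = -0.0946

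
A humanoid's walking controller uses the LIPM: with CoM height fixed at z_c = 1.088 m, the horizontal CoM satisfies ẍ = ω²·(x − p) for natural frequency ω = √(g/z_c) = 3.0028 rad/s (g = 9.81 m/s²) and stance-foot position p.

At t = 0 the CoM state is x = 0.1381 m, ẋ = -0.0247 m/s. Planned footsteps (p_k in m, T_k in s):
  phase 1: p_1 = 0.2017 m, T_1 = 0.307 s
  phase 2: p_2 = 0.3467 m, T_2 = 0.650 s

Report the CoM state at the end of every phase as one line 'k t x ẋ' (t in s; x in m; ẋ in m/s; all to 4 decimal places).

1 0.3070 0.1004 -0.2380
2 0.9570 -0.8114 -3.4063

phase 1: p=0.2017, T=0.307, ωT=0.921860, cosh=1.455870, sinh=1.058091; start (x,ẋ)=(0.138100, -0.024700) → end (x,ẋ)=(0.100403, -0.238032)
phase 2: p=0.3467, T=0.650, ωT=1.951820, cosh=3.591753, sinh=3.449738; start (x,ẋ)=(0.100403, -0.238032) → end (x,ẋ)=(-0.811398, -3.406311)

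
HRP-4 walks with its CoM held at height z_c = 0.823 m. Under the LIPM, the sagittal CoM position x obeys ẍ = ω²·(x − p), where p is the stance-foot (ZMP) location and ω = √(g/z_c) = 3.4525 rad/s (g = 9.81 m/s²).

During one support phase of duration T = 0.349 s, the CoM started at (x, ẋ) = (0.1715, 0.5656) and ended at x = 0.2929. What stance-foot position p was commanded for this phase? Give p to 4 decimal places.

p = 0.3272

ωT = 3.4525·0.349 = 1.204922; cosh(ωT) = 1.818108, sinh(ωT) = 1.518393
x(T) = p + (x₀−p)·cosh(ωT) + (ẋ₀/ω)·sinh(ωT) ⇒ p·(1 − cosh) = x(T) − x₀·cosh − (ẋ₀/ω)·sinh
numerator   = 0.2929 − (0.1715)·1.818108 − (0.5656/3.4525)·1.518393 = -0.267654
denominator = 1 − 1.818108 = -0.818108
p = -0.267654 / -0.818108 = 0.3272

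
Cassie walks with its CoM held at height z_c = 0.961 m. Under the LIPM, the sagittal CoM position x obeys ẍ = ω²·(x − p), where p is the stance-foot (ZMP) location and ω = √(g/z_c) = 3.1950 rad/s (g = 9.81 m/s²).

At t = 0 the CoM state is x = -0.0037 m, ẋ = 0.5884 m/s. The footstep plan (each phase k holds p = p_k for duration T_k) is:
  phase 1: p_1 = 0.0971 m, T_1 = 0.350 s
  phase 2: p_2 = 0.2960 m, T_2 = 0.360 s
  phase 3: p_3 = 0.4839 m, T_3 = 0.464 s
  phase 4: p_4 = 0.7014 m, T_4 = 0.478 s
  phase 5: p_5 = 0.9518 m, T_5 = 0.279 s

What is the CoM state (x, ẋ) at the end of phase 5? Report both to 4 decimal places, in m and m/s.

phase 1: p=0.0971, T=0.350, ωT=1.118250, cosh=1.693173, sinh=1.366322; start (x,ẋ)=(-0.003700, 0.588400) → end (x,ẋ)=(0.178054, 0.556231)
phase 2: p=0.2960, T=0.360, ωT=1.150200, cosh=1.737699, sinh=1.421126; start (x,ẋ)=(0.178054, 0.556231) → end (x,ẋ)=(0.338455, 0.431028)
phase 3: p=0.4839, T=0.464, ωT=1.482480, cosh=2.315464, sinh=2.088390; start (x,ẋ)=(0.338455, 0.431028) → end (x,ẋ)=(0.428865, 0.027558)
phase 4: p=0.7014, T=0.478, ωT=1.527210, cosh=2.411225, sinh=2.194085; start (x,ẋ)=(0.428865, 0.027558) → end (x,ẋ)=(0.063181, -1.844050)
phase 5: p=0.9518, T=0.279, ωT=0.891405, cosh=1.424316, sinh=1.014237; start (x,ẋ)=(0.063181, -1.844050) → end (x,ẋ)=(-0.899259, -5.506068)

x = -0.8993, ẋ = -5.5061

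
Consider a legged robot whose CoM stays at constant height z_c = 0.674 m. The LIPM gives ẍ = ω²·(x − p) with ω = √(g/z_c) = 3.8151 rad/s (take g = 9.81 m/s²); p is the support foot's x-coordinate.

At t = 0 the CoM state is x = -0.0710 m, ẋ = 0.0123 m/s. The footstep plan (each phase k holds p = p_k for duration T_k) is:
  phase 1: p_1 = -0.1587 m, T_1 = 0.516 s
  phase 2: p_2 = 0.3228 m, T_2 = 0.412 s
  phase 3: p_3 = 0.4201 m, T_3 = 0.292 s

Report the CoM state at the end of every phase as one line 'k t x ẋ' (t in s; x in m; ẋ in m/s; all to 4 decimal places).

1 0.5160 0.1727 1.2194
2 0.9280 0.6823 1.7437
3 1.2200 1.4837 4.3018

phase 1: p=-0.1587, T=0.516, ωT=1.968592, cosh=3.650119, sinh=3.510466; start (x,ẋ)=(-0.071000, 0.012300) → end (x,ẋ)=(0.172733, 1.219443)
phase 2: p=0.3228, T=0.412, ωT=1.571821, cosh=2.511538, sinh=2.303872; start (x,ẋ)=(0.172733, 1.219443) → end (x,ẋ)=(0.682302, 1.743666)
phase 3: p=0.4201, T=0.292, ωT=1.114009, cosh=1.687394, sinh=1.359154; start (x,ẋ)=(0.682302, 1.743666) → end (x,ẋ)=(1.483730, 4.301850)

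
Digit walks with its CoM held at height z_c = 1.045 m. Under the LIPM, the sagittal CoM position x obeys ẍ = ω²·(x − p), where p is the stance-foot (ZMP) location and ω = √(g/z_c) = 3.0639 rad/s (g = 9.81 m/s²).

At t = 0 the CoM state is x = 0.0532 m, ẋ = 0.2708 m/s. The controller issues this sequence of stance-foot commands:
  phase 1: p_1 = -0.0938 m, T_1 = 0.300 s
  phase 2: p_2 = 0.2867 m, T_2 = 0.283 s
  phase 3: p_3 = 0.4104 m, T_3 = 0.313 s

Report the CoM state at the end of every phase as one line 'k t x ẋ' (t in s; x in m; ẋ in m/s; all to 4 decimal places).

1 0.3000 0.2130 0.8683
2 0.5830 0.4612 0.9943
3 0.8960 0.8475 1.6607

phase 1: p=-0.0938, T=0.300, ωT=0.919170, cosh=1.453029, sinh=1.054179; start (x,ẋ)=(0.053200, 0.270800) → end (x,ẋ)=(0.212968, 0.868276)
phase 2: p=0.2867, T=0.283, ωT=0.867084, cosh=1.400068, sinh=0.979892; start (x,ẋ)=(0.212968, 0.868276) → end (x,ẋ)=(0.461161, 0.994279)
phase 3: p=0.4104, T=0.313, ωT=0.959001, cosh=1.496182, sinh=1.112906; start (x,ẋ)=(0.461161, 0.994279) → end (x,ẋ)=(0.847502, 1.660709)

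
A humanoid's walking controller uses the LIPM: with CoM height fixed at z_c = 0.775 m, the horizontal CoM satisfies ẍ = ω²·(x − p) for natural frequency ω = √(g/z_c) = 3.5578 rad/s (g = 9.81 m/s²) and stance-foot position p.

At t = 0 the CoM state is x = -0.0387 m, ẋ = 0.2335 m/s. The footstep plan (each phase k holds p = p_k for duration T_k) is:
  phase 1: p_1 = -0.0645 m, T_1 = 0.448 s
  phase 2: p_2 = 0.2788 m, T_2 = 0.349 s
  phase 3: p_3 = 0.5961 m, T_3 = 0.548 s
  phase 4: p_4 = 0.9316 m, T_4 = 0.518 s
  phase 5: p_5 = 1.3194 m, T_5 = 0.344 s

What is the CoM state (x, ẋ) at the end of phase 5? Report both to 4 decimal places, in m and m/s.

phase 1: p=-0.0645, T=0.448, ωT=1.593894, cosh=2.563008, sinh=2.359875; start (x,ẋ)=(-0.038700, 0.233500) → end (x,ẋ)=(0.156505, 0.815078)
phase 2: p=0.2788, T=0.349, ωT=1.241672, cosh=1.875149, sinh=1.586248; start (x,ẋ)=(0.156505, 0.815078) → end (x,ẋ)=(0.412883, 0.838216)
phase 3: p=0.5961, T=0.548, ωT=1.949674, cosh=3.584360, sinh=3.442040; start (x,ẋ)=(0.412883, 0.838216) → end (x,ẋ)=(0.750326, 0.760771)
phase 4: p=0.9316, T=0.518, ωT=1.842940, cosh=3.236715, sinh=3.078364; start (x,ẋ)=(0.750326, 0.760771) → end (x,ẋ)=(1.003119, 0.477044)
phase 5: p=1.3194, T=0.344, ωT=1.223883, cosh=1.847226, sinh=1.553140; start (x,ẋ)=(1.003119, 0.477044) → end (x,ẋ)=(0.943408, -0.866487)

x = 0.9434, ẋ = -0.8665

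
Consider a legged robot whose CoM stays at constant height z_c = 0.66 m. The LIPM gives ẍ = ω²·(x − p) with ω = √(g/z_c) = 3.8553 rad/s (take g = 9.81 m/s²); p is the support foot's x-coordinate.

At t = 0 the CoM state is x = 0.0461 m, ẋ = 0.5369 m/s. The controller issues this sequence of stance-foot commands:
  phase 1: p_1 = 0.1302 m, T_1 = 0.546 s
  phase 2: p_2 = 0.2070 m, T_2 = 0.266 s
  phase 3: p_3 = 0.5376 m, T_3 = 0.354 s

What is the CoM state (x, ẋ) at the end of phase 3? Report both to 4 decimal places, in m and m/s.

x = 1.8954, ẋ = 5.5970

phase 1: p=0.1302, T=0.546, ωT=2.104994, cosh=4.164449, sinh=4.042603; start (x,ẋ)=(0.046100, 0.536900) → end (x,ẋ)=(0.342954, 0.925157)
phase 2: p=0.2070, T=0.266, ωT=1.025510, cosh=1.573565, sinh=1.214952; start (x,ẋ)=(0.342954, 0.925157) → end (x,ẋ)=(0.712485, 2.092604)
phase 3: p=0.5376, T=0.354, ωT=1.364776, cosh=2.085142, sinh=1.829704; start (x,ẋ)=(0.712485, 2.092604) → end (x,ẋ)=(1.895398, 5.597025)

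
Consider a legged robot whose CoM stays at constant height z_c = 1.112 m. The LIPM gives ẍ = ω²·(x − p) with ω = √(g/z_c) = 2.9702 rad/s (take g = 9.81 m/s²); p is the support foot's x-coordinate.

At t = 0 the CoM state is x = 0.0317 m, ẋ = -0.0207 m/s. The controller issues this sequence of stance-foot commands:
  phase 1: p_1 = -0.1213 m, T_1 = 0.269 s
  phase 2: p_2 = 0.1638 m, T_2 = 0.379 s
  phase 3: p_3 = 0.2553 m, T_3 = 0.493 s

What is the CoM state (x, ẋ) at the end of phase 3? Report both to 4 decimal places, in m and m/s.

phase 1: p=-0.1213, T=0.269, ωT=0.798984, cosh=1.336533, sinh=0.886747; start (x,ẋ)=(0.031700, -0.020700) → end (x,ẋ)=(0.077010, 0.375308)
phase 2: p=0.1638, T=0.379, ωT=1.125706, cosh=1.703408, sinh=1.378984; start (x,ẋ)=(0.077010, 0.375308) → end (x,ẋ)=(0.190206, 0.283821)
phase 3: p=0.2553, T=0.493, ωT=1.464309, cosh=2.277895, sinh=2.046657; start (x,ẋ)=(0.190206, 0.283821) → end (x,ẋ)=(0.302593, 0.250809)

x = 0.3026, ẋ = 0.2508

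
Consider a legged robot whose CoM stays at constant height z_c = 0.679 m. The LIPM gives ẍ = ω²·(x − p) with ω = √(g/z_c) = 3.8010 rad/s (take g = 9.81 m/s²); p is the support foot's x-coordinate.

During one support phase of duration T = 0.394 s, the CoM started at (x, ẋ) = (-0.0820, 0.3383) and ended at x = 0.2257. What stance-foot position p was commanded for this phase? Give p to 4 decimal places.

ωT = 3.8010·0.394 = 1.497594; cosh(ωT) = 2.347293, sinh(ωT) = 2.123626
x(T) = p + (x₀−p)·cosh(ωT) + (ẋ₀/ω)·sinh(ωT) ⇒ p·(1 − cosh) = x(T) − x₀·cosh − (ẋ₀/ω)·sinh
numerator   = 0.2257 − (-0.0820)·2.347293 − (0.3383/3.8010)·2.123626 = 0.229169
denominator = 1 − 2.347293 = -1.347293
p = 0.229169 / -1.347293 = -0.1701

p = -0.1701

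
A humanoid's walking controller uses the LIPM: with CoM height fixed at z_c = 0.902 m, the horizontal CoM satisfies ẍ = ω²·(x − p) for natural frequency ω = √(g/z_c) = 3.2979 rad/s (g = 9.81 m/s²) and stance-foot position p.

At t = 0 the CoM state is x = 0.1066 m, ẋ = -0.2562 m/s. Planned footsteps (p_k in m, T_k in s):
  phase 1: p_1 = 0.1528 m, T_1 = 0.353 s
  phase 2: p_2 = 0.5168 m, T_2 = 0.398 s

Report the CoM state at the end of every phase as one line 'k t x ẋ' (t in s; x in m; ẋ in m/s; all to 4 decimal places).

1 0.3530 -0.0407 -0.6706
2 0.7510 -0.9444 -4.5044

phase 1: p=0.1528, T=0.353, ωT=1.164159, cosh=1.757706, sinh=1.445521; start (x,ẋ)=(0.106600, -0.256200) → end (x,ẋ)=(-0.040702, -0.670568)
phase 2: p=0.5168, T=0.398, ωT=1.312564, cosh=1.992409, sinh=1.723280; start (x,ẋ)=(-0.040702, -0.670568) → end (x,ẋ)=(-0.944371, -4.504447)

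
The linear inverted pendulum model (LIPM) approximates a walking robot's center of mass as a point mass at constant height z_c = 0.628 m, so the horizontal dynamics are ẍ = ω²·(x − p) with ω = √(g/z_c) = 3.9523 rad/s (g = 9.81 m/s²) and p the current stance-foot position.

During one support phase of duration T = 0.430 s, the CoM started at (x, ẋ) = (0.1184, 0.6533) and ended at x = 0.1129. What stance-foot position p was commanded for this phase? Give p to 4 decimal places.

p = 0.3606

ωT = 3.9523·0.430 = 1.699489; cosh(ωT) = 2.826964, sinh(ωT) = 2.644187
x(T) = p + (x₀−p)·cosh(ωT) + (ẋ₀/ω)·sinh(ωT) ⇒ p·(1 − cosh) = x(T) − x₀·cosh − (ẋ₀/ω)·sinh
numerator   = 0.1129 − (0.1184)·2.826964 − (0.6533/3.9523)·2.644187 = -0.658886
denominator = 1 − 2.826964 = -1.826964
p = -0.658886 / -1.826964 = 0.3606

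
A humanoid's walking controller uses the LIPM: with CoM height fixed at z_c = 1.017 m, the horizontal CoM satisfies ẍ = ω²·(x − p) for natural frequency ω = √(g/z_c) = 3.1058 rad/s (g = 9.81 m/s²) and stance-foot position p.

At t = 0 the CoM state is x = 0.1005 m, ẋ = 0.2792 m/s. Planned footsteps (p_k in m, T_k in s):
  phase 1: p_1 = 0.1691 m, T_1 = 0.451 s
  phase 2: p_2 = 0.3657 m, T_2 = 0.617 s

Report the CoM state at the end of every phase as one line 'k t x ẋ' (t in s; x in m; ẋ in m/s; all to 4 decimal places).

1 0.4510 0.1928 0.1949
2 1.0680 -0.0260 -1.1088

phase 1: p=0.1691, T=0.451, ωT=1.400716, cosh=2.152262, sinh=1.905842; start (x,ẋ)=(0.100500, 0.279200) → end (x,ẋ)=(0.192783, 0.194857)
phase 2: p=0.3657, T=0.617, ωT=1.916279, cosh=3.471388, sinh=3.324234; start (x,ẋ)=(0.192783, 0.194857) → end (x,ẋ)=(-0.026001, -1.108841)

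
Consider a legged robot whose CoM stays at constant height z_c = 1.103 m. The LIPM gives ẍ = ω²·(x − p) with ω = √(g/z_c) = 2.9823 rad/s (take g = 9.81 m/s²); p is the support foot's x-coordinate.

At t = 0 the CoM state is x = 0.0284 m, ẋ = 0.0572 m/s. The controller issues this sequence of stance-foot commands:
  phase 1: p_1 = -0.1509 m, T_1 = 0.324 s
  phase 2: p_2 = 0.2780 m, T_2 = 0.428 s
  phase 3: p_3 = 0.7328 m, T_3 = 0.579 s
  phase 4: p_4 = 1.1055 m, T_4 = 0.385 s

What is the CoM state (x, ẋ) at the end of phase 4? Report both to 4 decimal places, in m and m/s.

phase 1: p=-0.1509, T=0.324, ωT=0.966265, cosh=1.504306, sinh=1.123805; start (x,ẋ)=(0.028400, 0.057200) → end (x,ẋ)=(0.140376, 0.686974)
phase 2: p=0.2780, T=0.428, ωT=1.276424, cosh=1.931418, sinh=1.652385; start (x,ẋ)=(0.140376, 0.686974) → end (x,ẋ)=(0.392819, 0.648638)
phase 3: p=0.7328, T=0.579, ωT=1.726752, cosh=2.900111, sinh=2.722250; start (x,ẋ)=(0.392819, 0.648638) → end (x,ẋ)=(0.338896, -0.879034)
phase 4: p=1.1055, T=0.385, ωT=1.148186, cosh=1.734840, sinh=1.417628; start (x,ẋ)=(0.338896, -0.879034) → end (x,ẋ)=(-0.642282, -4.766026)

x = -0.6423, ẋ = -4.7660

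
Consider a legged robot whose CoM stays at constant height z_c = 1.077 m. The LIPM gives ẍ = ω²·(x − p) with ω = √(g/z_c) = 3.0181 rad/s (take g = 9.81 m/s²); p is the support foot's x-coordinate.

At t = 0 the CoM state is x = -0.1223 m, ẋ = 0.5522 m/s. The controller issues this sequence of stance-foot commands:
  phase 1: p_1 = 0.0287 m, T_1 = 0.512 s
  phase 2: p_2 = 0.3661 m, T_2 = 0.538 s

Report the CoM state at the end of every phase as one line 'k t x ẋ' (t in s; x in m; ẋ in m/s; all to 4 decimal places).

1 0.5120 0.0680 0.3337
2 1.0500 -0.1497 -1.3137

phase 1: p=0.0287, T=0.512, ωT=1.545267, cosh=2.451240, sinh=2.237985; start (x,ẋ)=(-0.122300, 0.552200) → end (x,ẋ)=(0.068031, 0.333651)
phase 2: p=0.3661, T=0.538, ωT=1.623738, cosh=2.634587, sinh=2.437426; start (x,ẋ)=(0.068031, 0.333651) → end (x,ẋ)=(-0.149732, -1.313684)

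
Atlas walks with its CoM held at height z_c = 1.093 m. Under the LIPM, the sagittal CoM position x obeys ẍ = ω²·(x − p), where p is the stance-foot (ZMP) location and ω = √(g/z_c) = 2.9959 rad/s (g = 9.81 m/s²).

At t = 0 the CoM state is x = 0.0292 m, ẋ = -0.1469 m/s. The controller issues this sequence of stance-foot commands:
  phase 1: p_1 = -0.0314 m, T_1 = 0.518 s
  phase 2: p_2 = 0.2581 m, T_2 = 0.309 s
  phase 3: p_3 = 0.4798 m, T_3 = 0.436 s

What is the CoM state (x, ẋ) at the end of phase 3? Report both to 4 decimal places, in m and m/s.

x = -1.0682, ẋ = -4.3721

phase 1: p=-0.0314, T=0.518, ωT=1.551876, cosh=2.466084, sinh=2.254234; start (x,ẋ)=(0.029200, -0.146900) → end (x,ẋ)=(0.007511, 0.046992)
phase 2: p=0.2581, T=0.309, ωT=0.925733, cosh=1.459979, sinh=1.063738; start (x,ẋ)=(0.007511, 0.046992) → end (x,ẋ)=(-0.091069, -0.729982)
phase 3: p=0.4798, T=0.436, ωT=1.306212, cosh=1.981503, sinh=1.710659; start (x,ẋ)=(-0.091069, -0.729982) → end (x,ẋ)=(-1.068199, -4.372147)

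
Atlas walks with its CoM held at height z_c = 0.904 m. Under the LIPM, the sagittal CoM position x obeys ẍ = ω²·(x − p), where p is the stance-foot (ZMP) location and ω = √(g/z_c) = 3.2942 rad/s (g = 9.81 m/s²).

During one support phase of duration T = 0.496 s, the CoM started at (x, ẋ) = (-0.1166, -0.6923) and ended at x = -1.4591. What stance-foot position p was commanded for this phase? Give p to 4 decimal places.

ωT = 3.2942·0.496 = 1.633923; cosh(ωT) = 2.659550, sinh(ωT) = 2.464388
x(T) = p + (x₀−p)·cosh(ωT) + (ẋ₀/ω)·sinh(ωT) ⇒ p·(1 − cosh) = x(T) − x₀·cosh − (ẋ₀/ω)·sinh
numerator   = -1.4591 − (-0.1166)·2.659550 − (-0.6923/3.2942)·2.464388 = -0.631088
denominator = 1 − 2.659550 = -1.659550
p = -0.631088 / -1.659550 = 0.3803

p = 0.3803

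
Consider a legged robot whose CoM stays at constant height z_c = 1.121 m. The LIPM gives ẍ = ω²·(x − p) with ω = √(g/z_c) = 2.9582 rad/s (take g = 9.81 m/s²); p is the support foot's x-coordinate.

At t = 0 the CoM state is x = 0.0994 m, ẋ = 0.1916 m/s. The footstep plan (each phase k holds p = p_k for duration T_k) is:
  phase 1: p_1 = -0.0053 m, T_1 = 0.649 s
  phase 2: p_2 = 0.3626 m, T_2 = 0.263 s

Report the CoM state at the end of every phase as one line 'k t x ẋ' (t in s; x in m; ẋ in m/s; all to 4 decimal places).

phase 1: p=-0.0053, T=0.649, ωT=1.919872, cosh=3.483355, sinh=3.336729; start (x,ẋ)=(0.099400, 0.191600) → end (x,ẋ)=(0.575524, 1.700874)
phase 2: p=0.3626, T=0.263, ωT=0.778007, cosh=1.318224, sinh=0.858904; start (x,ẋ)=(0.575524, 1.700874) → end (x,ẋ)=(1.137125, 2.783134)

1 0.6490 0.5755 1.7009
2 0.9120 1.1371 2.7831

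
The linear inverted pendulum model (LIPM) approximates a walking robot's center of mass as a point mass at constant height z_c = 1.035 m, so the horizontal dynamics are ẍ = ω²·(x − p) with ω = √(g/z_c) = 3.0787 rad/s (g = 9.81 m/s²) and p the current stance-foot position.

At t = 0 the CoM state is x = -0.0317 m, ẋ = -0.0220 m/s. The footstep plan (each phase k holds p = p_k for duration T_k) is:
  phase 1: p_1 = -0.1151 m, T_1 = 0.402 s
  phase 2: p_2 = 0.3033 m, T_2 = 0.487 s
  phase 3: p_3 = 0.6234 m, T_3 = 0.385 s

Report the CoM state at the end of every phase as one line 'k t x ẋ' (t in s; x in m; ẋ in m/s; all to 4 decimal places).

1 0.4020 0.0295 0.3642
2 0.8890 -0.0887 -0.9374
3 1.2740 -1.1019 -4.9281

phase 1: p=-0.1151, T=0.402, ωT=1.237637, cosh=1.868764, sinh=1.578695; start (x,ẋ)=(-0.031700, -0.022000) → end (x,ẋ)=(0.029474, 0.364239)
phase 2: p=0.3033, T=0.487, ωT=1.499327, cosh=2.350977, sinh=2.127697; start (x,ẋ)=(0.029474, 0.364239) → end (x,ẋ)=(-0.088733, -0.937393)
phase 3: p=0.6234, T=0.385, ωT=1.185299, cosh=1.788661, sinh=1.483006; start (x,ẋ)=(-0.088733, -0.937393) → end (x,ẋ)=(-1.101905, -4.928086)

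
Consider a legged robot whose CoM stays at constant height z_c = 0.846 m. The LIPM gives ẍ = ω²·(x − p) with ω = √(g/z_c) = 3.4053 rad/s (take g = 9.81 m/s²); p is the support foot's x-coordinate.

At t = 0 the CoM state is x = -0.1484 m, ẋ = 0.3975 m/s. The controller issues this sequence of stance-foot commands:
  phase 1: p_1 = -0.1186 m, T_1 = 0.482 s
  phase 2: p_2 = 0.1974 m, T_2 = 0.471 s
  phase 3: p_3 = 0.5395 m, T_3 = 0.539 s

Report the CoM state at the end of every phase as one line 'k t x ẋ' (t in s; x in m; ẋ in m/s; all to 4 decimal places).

1 0.4820 0.0916 0.8124
2 0.9530 0.4928 1.2418
3 1.4920 1.5032 3.5051

phase 1: p=-0.1186, T=0.482, ωT=1.641355, cosh=2.677937, sinh=2.484220; start (x,ẋ)=(-0.148400, 0.397500) → end (x,ẋ)=(0.091580, 0.812387)
phase 2: p=0.1974, T=0.471, ωT=1.603896, cosh=2.586740, sinh=2.385629; start (x,ẋ)=(0.091580, 0.812387) → end (x,ẋ)=(0.492799, 1.241774)
phase 3: p=0.5395, T=0.539, ωT=1.835457, cosh=3.213768, sinh=3.054228; start (x,ẋ)=(0.492799, 1.241774) → end (x,ẋ)=(1.503168, 3.505063)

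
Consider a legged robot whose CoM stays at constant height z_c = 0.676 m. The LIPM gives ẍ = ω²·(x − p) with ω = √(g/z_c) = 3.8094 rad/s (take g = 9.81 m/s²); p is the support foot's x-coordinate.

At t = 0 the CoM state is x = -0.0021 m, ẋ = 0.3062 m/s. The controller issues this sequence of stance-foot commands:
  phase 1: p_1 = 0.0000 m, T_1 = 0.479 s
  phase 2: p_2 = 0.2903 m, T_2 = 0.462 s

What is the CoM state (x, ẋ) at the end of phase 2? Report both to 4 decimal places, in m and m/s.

phase 1: p=0.0000, T=0.479, ωT=1.824703, cosh=3.181108, sinh=3.019842; start (x,ẋ)=(-0.002100, 0.306200) → end (x,ẋ)=(0.236055, 0.949897)
phase 2: p=0.2903, T=0.462, ωT=1.759943, cosh=2.992080, sinh=2.820025; start (x,ẋ)=(0.236055, 0.949897) → end (x,ẋ)=(0.831185, 2.259436)

x = 0.8312, ẋ = 2.2594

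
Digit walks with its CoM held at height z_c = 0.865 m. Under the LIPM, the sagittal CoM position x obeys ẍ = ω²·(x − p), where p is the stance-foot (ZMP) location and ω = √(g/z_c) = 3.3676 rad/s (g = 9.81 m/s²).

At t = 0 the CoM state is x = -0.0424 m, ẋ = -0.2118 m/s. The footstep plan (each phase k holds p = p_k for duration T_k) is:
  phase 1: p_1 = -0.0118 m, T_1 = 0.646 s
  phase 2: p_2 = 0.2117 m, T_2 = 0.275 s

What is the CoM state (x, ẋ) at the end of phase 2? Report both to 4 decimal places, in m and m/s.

x = -1.1533, ẋ = -4.3034

phase 1: p=-0.0118, T=0.646, ωT=2.175470, cosh=4.459937, sinh=4.346382; start (x,ẋ)=(-0.042400, -0.211800) → end (x,ẋ)=(-0.421633, -1.392503)
phase 2: p=0.2117, T=0.275, ωT=0.926090, cosh=1.460359, sinh=1.064260; start (x,ẋ)=(-0.421633, -1.392503) → end (x,ẋ)=(-1.153265, -4.303421)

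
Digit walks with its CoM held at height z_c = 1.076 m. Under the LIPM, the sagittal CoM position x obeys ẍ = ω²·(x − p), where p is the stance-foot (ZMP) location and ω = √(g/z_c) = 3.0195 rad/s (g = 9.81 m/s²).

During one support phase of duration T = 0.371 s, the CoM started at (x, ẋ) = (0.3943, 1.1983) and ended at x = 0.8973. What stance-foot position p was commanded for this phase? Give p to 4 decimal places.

ωT = 3.0195·0.371 = 1.120235; cosh(ωT) = 1.695888, sinh(ωT) = 1.369685
x(T) = p + (x₀−p)·cosh(ωT) + (ẋ₀/ω)·sinh(ωT) ⇒ p·(1 − cosh) = x(T) − x₀·cosh − (ẋ₀/ω)·sinh
numerator   = 0.8973 − (0.3943)·1.695888 − (1.1983/3.0195)·1.369685 = -0.314953
denominator = 1 − 1.695888 = -0.695888
p = -0.314953 / -0.695888 = 0.4526

p = 0.4526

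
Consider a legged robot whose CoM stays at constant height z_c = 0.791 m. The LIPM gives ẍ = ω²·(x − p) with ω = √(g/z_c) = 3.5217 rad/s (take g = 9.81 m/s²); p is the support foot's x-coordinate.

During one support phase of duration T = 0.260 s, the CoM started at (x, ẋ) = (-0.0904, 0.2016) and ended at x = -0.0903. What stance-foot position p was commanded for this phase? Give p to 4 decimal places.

ωT = 3.5217·0.260 = 0.915642; cosh(ωT) = 1.449319, sinh(ωT) = 1.049060
x(T) = p + (x₀−p)·cosh(ωT) + (ẋ₀/ω)·sinh(ωT) ⇒ p·(1 − cosh) = x(T) − x₀·cosh − (ẋ₀/ω)·sinh
numerator   = -0.0903 − (-0.0904)·1.449319 − (0.2016/3.5217)·1.049060 = -0.019335
denominator = 1 − 1.449319 = -0.449319
p = -0.019335 / -0.449319 = 0.0430

p = 0.0430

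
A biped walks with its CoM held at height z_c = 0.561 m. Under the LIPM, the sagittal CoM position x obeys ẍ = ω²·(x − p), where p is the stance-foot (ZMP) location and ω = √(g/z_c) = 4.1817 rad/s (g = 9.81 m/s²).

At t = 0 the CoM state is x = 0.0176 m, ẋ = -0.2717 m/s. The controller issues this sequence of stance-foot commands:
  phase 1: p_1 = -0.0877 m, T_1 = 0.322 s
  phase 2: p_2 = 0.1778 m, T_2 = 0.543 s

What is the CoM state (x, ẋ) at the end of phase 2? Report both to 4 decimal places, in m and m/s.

x = -0.3687, ẋ = -2.1898

phase 1: p=-0.0877, T=0.322, ωT=1.346507, cosh=2.052062, sinh=1.791915; start (x,ẋ)=(0.017600, -0.271700) → end (x,ẋ)=(0.011955, 0.231494)
phase 2: p=0.1778, T=0.543, ωT=2.270663, cosh=4.894533, sinh=4.791289; start (x,ẋ)=(0.011955, 0.231494) → end (x,ẋ)=(-0.368694, -2.189771)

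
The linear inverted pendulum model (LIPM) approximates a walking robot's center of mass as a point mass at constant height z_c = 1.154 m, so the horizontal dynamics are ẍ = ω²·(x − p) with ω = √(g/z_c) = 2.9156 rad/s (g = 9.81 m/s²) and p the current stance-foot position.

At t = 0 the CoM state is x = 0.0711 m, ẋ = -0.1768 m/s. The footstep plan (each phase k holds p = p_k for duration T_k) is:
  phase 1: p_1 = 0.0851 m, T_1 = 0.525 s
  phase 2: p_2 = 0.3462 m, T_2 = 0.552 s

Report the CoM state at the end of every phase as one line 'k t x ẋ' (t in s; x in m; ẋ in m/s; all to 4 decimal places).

1 0.5250 -0.0823 -0.5176
2 1.0770 -1.1939 -4.3441

phase 1: p=0.0851, T=0.525, ωT=1.530690, cosh=2.418875, sinh=2.202489; start (x,ẋ)=(0.071100, -0.176800) → end (x,ẋ)=(-0.082322, -0.517559)
phase 2: p=0.3462, T=0.552, ωT=1.609411, cosh=2.599936, sinh=2.399931; start (x,ẋ)=(-0.082322, -0.517559) → end (x,ẋ)=(-1.193950, -4.344089)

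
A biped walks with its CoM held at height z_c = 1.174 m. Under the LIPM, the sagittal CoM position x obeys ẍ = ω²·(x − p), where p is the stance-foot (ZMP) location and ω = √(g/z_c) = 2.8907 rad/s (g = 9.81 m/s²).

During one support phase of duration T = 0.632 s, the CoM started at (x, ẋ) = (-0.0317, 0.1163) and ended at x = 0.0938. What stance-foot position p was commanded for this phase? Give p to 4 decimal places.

p = -0.0334

ωT = 2.8907·0.632 = 1.826922; cosh(ωT) = 3.187819, sinh(ωT) = 3.026911
x(T) = p + (x₀−p)·cosh(ωT) + (ẋ₀/ω)·sinh(ωT) ⇒ p·(1 − cosh) = x(T) − x₀·cosh − (ẋ₀/ω)·sinh
numerator   = 0.0938 − (-0.0317)·3.187819 − (0.1163/2.8907)·3.026911 = 0.073074
denominator = 1 − 3.187819 = -2.187819
p = 0.073074 / -2.187819 = -0.0334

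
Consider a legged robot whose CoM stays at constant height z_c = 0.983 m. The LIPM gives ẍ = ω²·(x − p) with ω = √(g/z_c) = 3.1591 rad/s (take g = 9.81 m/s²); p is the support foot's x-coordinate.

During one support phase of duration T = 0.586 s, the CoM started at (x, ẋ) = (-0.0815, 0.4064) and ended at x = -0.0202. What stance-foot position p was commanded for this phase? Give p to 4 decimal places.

ωT = 3.1591·0.586 = 1.851233; cosh(ωT) = 3.262353, sinh(ωT) = 3.105310
x(T) = p + (x₀−p)·cosh(ωT) + (ẋ₀/ω)·sinh(ωT) ⇒ p·(1 − cosh) = x(T) − x₀·cosh − (ẋ₀/ω)·sinh
numerator   = -0.0202 − (-0.0815)·3.262353 − (0.4064/3.1591)·3.105310 = -0.153798
denominator = 1 − 3.262353 = -2.262353
p = -0.153798 / -2.262353 = 0.0680

p = 0.0680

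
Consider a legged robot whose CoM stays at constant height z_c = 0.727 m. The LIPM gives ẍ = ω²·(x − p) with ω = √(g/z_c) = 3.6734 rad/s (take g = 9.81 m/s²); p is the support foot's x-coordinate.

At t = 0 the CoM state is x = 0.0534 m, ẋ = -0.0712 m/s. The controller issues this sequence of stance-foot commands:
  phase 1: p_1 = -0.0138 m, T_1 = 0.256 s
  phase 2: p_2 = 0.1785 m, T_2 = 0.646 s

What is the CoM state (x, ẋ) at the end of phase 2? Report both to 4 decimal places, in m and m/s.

phase 1: p=-0.0138, T=0.256, ωT=0.940390, cosh=1.475728, sinh=1.085253; start (x,ẋ)=(0.053400, -0.071200) → end (x,ẋ)=(0.064334, 0.162826)
phase 2: p=0.1785, T=0.646, ωT=2.373016, cosh=5.411454, sinh=5.318255; start (x,ẋ)=(0.064334, 0.162826) → end (x,ẋ)=(-0.203570, -1.349234)

x = -0.2036, ẋ = -1.3492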